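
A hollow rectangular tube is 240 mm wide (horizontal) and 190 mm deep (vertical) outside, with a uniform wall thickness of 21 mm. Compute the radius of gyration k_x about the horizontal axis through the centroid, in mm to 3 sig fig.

Decompose the section into non-overlapping parts with the origin at the bottom-left of its bounding rectangle.
Outer rectangle: 240 × 190, A = 45 600 mm², y = 95 mm, Ī = 137 180 000 mm⁴.
Inner void (subtracted): 198 × 148, A = 29 304 mm², y = 95 mm, Ī = 53 489 568 mm⁴.
By symmetry the centroid is at mid-height, ȳ = 95 mm.
All pieces are centred on the horizontal axis through the centroid, so I = ΣĪ (holes subtracted) = 83 690 432 mm⁴.
Radius of gyration: k = √(I/A) = √(83 690 432 / 16 296) = 71.663 mm.

k_x ≈ 71.7 mm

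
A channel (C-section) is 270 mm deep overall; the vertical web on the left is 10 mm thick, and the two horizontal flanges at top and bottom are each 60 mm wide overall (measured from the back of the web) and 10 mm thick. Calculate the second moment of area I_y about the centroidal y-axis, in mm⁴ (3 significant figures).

I_y ≈ 8.88 × 10⁵ mm⁴

Break the section into simple shapes (no overlaps), measuring from the bottom-left corner of the bounding box.
Web: 10 × 270, A = 2 700 mm², x = 5 mm, Ī = 22 500 mm⁴.
Top flange (beyond web): 50 × 10, A = 500 mm², x = 35 mm, Ī = 104 167 mm⁴.
Bottom flange (beyond web): 50 × 10, A = 500 mm², x = 35 mm, Ī = 104 167 mm⁴.
Centroid: x̄ = ΣA·x / ΣA = 13.108 mm.
Transfer each piece to the centroidal y-axis using Ī + A·d² with d = x − 13.108:
  web: d = -8.1081 mm → contributes +200 002 mm⁴
  top flange (beyond web): d = 21.892 mm → contributes +343 794 mm⁴
  bottom flange (beyond web): d = 21.892 mm → contributes +343 794 mm⁴
Total I = 887 590 mm⁴.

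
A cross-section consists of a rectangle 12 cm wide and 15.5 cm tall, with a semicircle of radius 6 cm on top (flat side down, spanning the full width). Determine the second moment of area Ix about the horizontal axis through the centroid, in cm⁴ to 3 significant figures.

Ix ≈ 8460 cm⁴

Decompose the section into non-overlapping parts with the origin at the bottom-left of its bounding rectangle.
Rectangular body: 12 × 15.5, A = 186 cm², y = 7.75 cm, Ī = 3723.9 cm⁴.
Semicircular cap: semicircle r = 6, A = 56.549 cm², y = 18.046 cm, Ī = 142.25 cm⁴.
Centroid: ȳ = ΣA·y / ΣA = 10.151 cm.
Transfer each piece to the horizontal axis through the centroid using Ī + A·d² with d = y − 10.151:
  rectangular body: d = -2.4006 cm → contributes +4795.7 cm⁴
  semicircular cap: d = 7.8959 cm → contributes +3667.8 cm⁴
Total I = 8463.5 cm⁴.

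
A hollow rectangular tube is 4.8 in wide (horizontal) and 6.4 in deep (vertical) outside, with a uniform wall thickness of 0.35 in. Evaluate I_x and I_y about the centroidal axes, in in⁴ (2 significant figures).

Decompose the section into non-overlapping parts with the origin at the bottom-left of its bounding rectangle.
Outer rectangle: 4.8 × 6.4, A = 30.72 in², y = 3.2 in, Ī = 104.9 in⁴.
Inner void (subtracted): 4.1 × 5.7, A = 23.37 in², y = 3.2 in, Ī = 63.27 in⁴.
By symmetry the centroid is at mid-height, ȳ = 3.2 in.
All pieces are centred on the centroidal x-axis, so I = ΣĪ (holes subtracted) = 41.58 in⁴.
Repeating about the centroidal y-axis gives I_y = 26.24 in⁴.

I_x ≈ 42 in⁴, I_y ≈ 26 in⁴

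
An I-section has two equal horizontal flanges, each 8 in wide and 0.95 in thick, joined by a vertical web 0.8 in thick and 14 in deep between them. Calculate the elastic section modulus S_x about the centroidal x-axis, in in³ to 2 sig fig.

Decompose the section into non-overlapping parts with the origin at the bottom-left of its bounding rectangle.
Bottom flange: 8 × 0.95, A = 7.6 in², y = 0.475 in, Ī = 0.5716 in⁴.
Web: 0.8 × 14, A = 11.2 in², y = 7.95 in, Ī = 182.9 in⁴.
Top flange: 8 × 0.95, A = 7.6 in², y = 15.43 in, Ī = 0.5716 in⁴.
By symmetry the centroid is at mid-height, ȳ = 7.95 in.
Transfer each piece to the centroidal x-axis using Ī + A·d² with d = y − 7.95:
  bottom flange: d = -7.475 in → contributes +425.2 in⁴
  web: d = 0 in → contributes +182.9 in⁴
  top flange: d = 7.475 in → contributes +425.2 in⁴
Total I = 1 033 in⁴.
Extreme fibre distance c = 7.95 in; S = I/c = 130 in³.

S_x ≈ 130 in³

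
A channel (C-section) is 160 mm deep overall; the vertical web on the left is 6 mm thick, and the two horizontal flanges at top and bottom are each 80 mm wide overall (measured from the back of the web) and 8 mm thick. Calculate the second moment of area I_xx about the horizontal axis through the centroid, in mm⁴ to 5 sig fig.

Split into non-overlapping primitives; take the origin at the lower-left of the bounding box.
Web: 6 × 160, A = 960 mm², y = 80 mm, Ī = 2 048 000 mm⁴.
Top flange (beyond web): 74 × 8, A = 592 mm², y = 156 mm, Ī = 3157.333 mm⁴.
Bottom flange (beyond web): 74 × 8, A = 592 mm², y = 4 mm, Ī = 3157.333 mm⁴.
By symmetry the centroid is at mid-height, ȳ = 80 mm.
Transfer each piece to the horizontal axis through the centroid using Ī + A·d² with d = y − 80:
  web: d = 0 mm → contributes +2 048 000 mm⁴
  top flange (beyond web): d = 76 mm → contributes +3 422 549 mm⁴
  bottom flange (beyond web): d = -76 mm → contributes +3 422 549 mm⁴
Total I = 8 893 099 mm⁴.

I_xx ≈ 8.8931 × 10⁶ mm⁴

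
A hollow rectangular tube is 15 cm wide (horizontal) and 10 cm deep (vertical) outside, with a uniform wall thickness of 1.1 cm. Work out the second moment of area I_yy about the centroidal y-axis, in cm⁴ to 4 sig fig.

I_yy ≈ 1449 cm⁴

Treat the section as a set of non-overlapping primitives; coordinates are from the bounding-box lower-left.
Outer rectangle: 15 × 10, A = 150 cm², x = 7.5 cm, Ī = 2812.5 cm⁴.
Inner void (subtracted): 12.8 × 7.8, A = 99.84 cm², x = 7.5 cm, Ī = 1363.15 cm⁴.
By symmetry the centroid is at mid-width, x̄ = 7.5 cm.
All pieces are centred on the centroidal y-axis, so I = ΣĪ (holes subtracted) = 1449.35 cm⁴.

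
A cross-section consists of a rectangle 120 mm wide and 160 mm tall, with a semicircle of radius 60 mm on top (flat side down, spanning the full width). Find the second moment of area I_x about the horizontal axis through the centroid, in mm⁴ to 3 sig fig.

I_x ≈ 9.10 × 10⁷ mm⁴

Treat the section as a set of non-overlapping primitives; coordinates are from the bounding-box lower-left.
Rectangular body: 120 × 160, A = 19 200 mm², y = 80 mm, Ī = 40 960 000 mm⁴.
Semicircular cap: semicircle r = 60, A = 5654.9 mm², y = 185.46 mm, Ī = 1 422 450 mm⁴.
Centroid: ȳ = ΣA·y / ΣA = 103.99 mm.
Transfer each piece to the horizontal axis through the centroid using Ī + A·d² with d = y − 103.99:
  rectangular body: d = -23.995 mm → contributes +52 014 474 mm⁴
  semicircular cap: d = 81.47 mm → contributes +38 955 767 mm⁴
Total I = 90 970 242 mm⁴.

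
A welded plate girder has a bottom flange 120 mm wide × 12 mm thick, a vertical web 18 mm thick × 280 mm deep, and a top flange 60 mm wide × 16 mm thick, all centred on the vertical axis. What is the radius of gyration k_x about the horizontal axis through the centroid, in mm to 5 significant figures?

k_x ≈ 106.30 mm

Break the section into simple shapes (no overlaps), measuring from the bottom-left corner of the bounding box.
Bottom plate: 120 × 12, A = 1 440 mm², y = 6 mm, Ī = 17 280 mm⁴.
Web plate: 18 × 280, A = 5 040 mm², y = 152 mm, Ī = 32 928 000 mm⁴.
Top plate: 60 × 16, A = 960 mm², y = 300 mm, Ī = 20 480 mm⁴.
Centroid: ȳ = ΣA·y / ΣA = 142.8387 mm.
Transfer each piece to the horizontal axis through the centroid using Ī + A·d² with d = y − 142.8387:
  bottom plate: d = -136.8387 mm → contributes +26 981 039 mm⁴
  web plate: d = 9.16129 mm → contributes +33 351 003 mm⁴
  top plate: d = 157.1613 mm → contributes +23 732 164 mm⁴
Total I = 84 064 206 mm⁴.
Radius of gyration: k = √(I/A) = √(84 064 206 / 7 440) = 106.2965 mm.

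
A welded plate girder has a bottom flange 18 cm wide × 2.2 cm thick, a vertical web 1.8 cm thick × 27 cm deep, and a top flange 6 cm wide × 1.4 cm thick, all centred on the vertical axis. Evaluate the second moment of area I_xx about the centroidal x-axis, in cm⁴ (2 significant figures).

Split into non-overlapping primitives; take the origin at the lower-left of the bounding box.
Bottom plate: 18 × 2.2, A = 39.6 cm², y = 1.1 cm, Ī = 15.97 cm⁴.
Web plate: 1.8 × 27, A = 48.6 cm², y = 15.7 cm, Ī = 2 952 cm⁴.
Top plate: 6 × 1.4, A = 8.4 cm², y = 29.9 cm, Ī = 1.372 cm⁴.
Centroid: ȳ = ΣA·y / ΣA = 10.95 cm.
Transfer each piece to the centroidal x-axis using Ī + A·d² with d = y − 10.95:
  bottom plate: d = -9.85 cm → contributes +3 858 cm⁴
  web plate: d = 4.75 cm → contributes +4 049 cm⁴
  top plate: d = 18.95 cm → contributes +3 018 cm⁴
Total I = 10 925 cm⁴.

I_xx ≈ 1.1 × 10⁴ cm⁴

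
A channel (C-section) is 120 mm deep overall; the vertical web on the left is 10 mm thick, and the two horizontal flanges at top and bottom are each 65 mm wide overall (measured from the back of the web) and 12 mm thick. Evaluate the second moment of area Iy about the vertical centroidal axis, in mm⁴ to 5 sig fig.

Treat the section as a set of non-overlapping primitives; coordinates are from the bounding-box lower-left.
Web: 10 × 120, A = 1 200 mm², x = 5 mm, Ī = 10 000 mm⁴.
Top flange (beyond web): 55 × 12, A = 660 mm², x = 37.5 mm, Ī = 166 375 mm⁴.
Bottom flange (beyond web): 55 × 12, A = 660 mm², x = 37.5 mm, Ī = 166 375 mm⁴.
Centroid: x̄ = ΣA·x / ΣA = 22.02381 mm.
Transfer each piece to the vertical centroidal axis using Ī + A·d² with d = x − 22.02381:
  web: d = -17.02381 mm → contributes +357772.1 mm⁴
  top flange (beyond web): d = 15.47619 mm → contributes +324453.2 mm⁴
  bottom flange (beyond web): d = 15.47619 mm → contributes +324453.2 mm⁴
Total I = 1 006 679 mm⁴.

Iy ≈ 1.0067 × 10⁶ mm⁴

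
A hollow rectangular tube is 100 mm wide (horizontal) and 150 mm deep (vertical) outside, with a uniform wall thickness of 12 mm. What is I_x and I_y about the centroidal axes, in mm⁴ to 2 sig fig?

I_x ≈ 1.5 × 10⁷ mm⁴, I_y ≈ 7.9 × 10⁶ mm⁴

Decompose the section into non-overlapping parts with the origin at the bottom-left of its bounding rectangle.
Outer rectangle: 100 × 150, A = 15 000 mm², y = 75 mm, Ī = 28 125 000 mm⁴.
Inner void (subtracted): 76 × 126, A = 9 576 mm², y = 75 mm, Ī = 12 669 048 mm⁴.
By symmetry the centroid is at mid-height, ȳ = 75 mm.
All pieces are centred on the centroidal x-axis, so I = ΣĪ (holes subtracted) = 15 455 952 mm⁴.
Repeating about the centroidal y-axis gives I_y = 7 890 752 mm⁴.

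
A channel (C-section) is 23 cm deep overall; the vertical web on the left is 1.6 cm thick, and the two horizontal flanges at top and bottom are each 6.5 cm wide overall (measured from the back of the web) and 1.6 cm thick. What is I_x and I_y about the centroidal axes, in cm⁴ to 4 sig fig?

Split into non-overlapping primitives; take the origin at the lower-left of the bounding box.
Web: 1.6 × 23, A = 36.8 cm², y = 11.5 cm, Ī = 1622.27 cm⁴.
Top flange (beyond web): 4.9 × 1.6, A = 7.84 cm², y = 22.2 cm, Ī = 1.67253 cm⁴.
Bottom flange (beyond web): 4.9 × 1.6, A = 7.84 cm², y = 0.8 cm, Ī = 1.67253 cm⁴.
By symmetry the centroid is at mid-height, ȳ = 11.5 cm.
Transfer each piece to the centroidal x-axis using Ī + A·d² with d = y − 11.5:
  web: d = 0 cm → contributes +1622.27 cm⁴
  top flange (beyond web): d = 10.7 cm → contributes +899.274 cm⁴
  bottom flange (beyond web): d = -10.7 cm → contributes +899.274 cm⁴
Total I = 3420.81 cm⁴.
For the y-axis: x̄ = 1.77104 cm.
Repeating about the centroidal y-axis gives I_y = 155.36 cm⁴.

I_x ≈ 3421 cm⁴, I_y ≈ 155.4 cm⁴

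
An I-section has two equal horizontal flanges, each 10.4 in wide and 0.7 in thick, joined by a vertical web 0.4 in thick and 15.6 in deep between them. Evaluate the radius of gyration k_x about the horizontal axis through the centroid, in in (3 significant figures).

Treat the section as a set of non-overlapping primitives; coordinates are from the bounding-box lower-left.
Bottom flange: 10.4 × 0.7, A = 7.28 in², y = 0.35 in, Ī = 0.29727 in⁴.
Web: 0.4 × 15.6, A = 6.24 in², y = 8.5 in, Ī = 126.55 in⁴.
Top flange: 10.4 × 0.7, A = 7.28 in², y = 16.65 in, Ī = 0.29727 in⁴.
By symmetry the centroid is at mid-height, ȳ = 8.5 in.
Transfer each piece to the horizontal axis through the centroid using Ī + A·d² with d = y − 8.5:
  bottom flange: d = -8.15 in → contributes +483.85 in⁴
  web: d = 0 in → contributes +126.55 in⁴
  top flange: d = 8.15 in → contributes +483.85 in⁴
Total I = 1094.3 in⁴.
Radius of gyration: k = √(I/A) = √(1094.3 / 20.8) = 7.2532 in.

k_x ≈ 7.25 in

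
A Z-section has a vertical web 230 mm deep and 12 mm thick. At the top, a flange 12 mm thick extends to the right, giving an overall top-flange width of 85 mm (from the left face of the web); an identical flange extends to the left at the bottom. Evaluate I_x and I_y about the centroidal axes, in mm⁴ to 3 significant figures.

Treat the section as a set of non-overlapping primitives; coordinates are from the bounding-box lower-left.
Web: 12 × 230, A = 2 760 mm², y = 115 mm, Ī = 12 167 000 mm⁴.
Top flange (beyond web): 73 × 12, A = 876 mm², y = 224 mm, Ī = 10 512 mm⁴.
Bottom flange (beyond web): 73 × 12, A = 876 mm², y = 6 mm, Ī = 10 512 mm⁴.
Centroid: ȳ = ΣA·y / ΣA = 115 mm.
Transfer each piece to the centroidal x-axis using Ī + A·d² with d = y − 115:
  web: d = 0 mm → contributes +12 167 000 mm⁴
  top flange (beyond web): d = 109 mm → contributes +10 418 268 mm⁴
  bottom flange (beyond web): d = -109 mm → contributes +10 418 268 mm⁴
Total I = 33 003 536 mm⁴.
For the y-axis: x̄ = 79 mm.
Repeating about the centroidal y-axis gives I_y = 3 975 704 mm⁴.

I_x ≈ 3.30 × 10⁷ mm⁴, I_y ≈ 3.98 × 10⁶ mm⁴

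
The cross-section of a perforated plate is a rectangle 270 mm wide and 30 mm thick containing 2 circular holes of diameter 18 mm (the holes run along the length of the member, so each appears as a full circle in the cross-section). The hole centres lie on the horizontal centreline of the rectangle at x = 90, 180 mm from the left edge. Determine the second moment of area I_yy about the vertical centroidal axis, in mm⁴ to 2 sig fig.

Treat the section as a set of non-overlapping primitives; coordinates are from the bounding-box lower-left.
Plate: 270 × 30, A = 8 100 mm², x = 135 mm, Ī = 49 207 500 mm⁴.
Hole 1 (subtracted): ⌀18, A = 254.5 mm², x = 90 mm, Ī = 5 153 mm⁴.
Hole 2 (subtracted): ⌀18, A = 254.5 mm², x = 180 mm, Ī = 5 153 mm⁴.
By symmetry the centroid is at mid-width, x̄ = 135 mm.
Transfer each piece to the vertical centroidal axis using Ī + A·d² with d = x − 135:
  plate: d = 0 mm → contributes +49 207 500 mm⁴
  hole 1: d = -45 mm → contributes −520 453 mm⁴
  hole 2: d = 45 mm → contributes −520 453 mm⁴
Total I = 48 166 595 mm⁴.

I_yy ≈ 4.8 × 10⁷ mm⁴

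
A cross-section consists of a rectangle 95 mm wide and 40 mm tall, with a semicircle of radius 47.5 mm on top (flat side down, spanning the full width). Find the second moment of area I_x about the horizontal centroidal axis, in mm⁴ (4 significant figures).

Treat the section as a set of non-overlapping primitives; coordinates are from the bounding-box lower-left.
Rectangular body: 95 × 40, A = 3 800 mm², y = 20 mm, Ī = 506 667 mm⁴.
Semicircular cap: semicircle r = 47.5, A = 3544.11 mm², y = 60.1596 mm, Ī = 558 736 mm⁴.
Centroid: ȳ = ΣA·y / ΣA = 39.3802 mm.
Transfer each piece to the horizontal centroidal axis using Ī + A·d² with d = y − 39.3802:
  rectangular body: d = -19.3802 mm → contributes +1 933 913 mm⁴
  semicircular cap: d = 20.7795 mm → contributes +2 089 032 mm⁴
Total I = 4 022 944 mm⁴.

I_x ≈ 4.023 × 10⁶ mm⁴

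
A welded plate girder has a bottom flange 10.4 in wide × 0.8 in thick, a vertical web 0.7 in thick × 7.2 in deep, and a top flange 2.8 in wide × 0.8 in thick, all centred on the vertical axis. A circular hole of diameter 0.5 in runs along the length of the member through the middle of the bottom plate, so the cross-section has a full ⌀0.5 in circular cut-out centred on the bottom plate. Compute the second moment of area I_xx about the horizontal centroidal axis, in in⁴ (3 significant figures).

Split into non-overlapping primitives; take the origin at the lower-left of the bounding box.
Bottom plate: 10.4 × 0.8, A = 8.32 in², y = 0.4 in, Ī = 0.44373 in⁴.
Web plate: 0.7 × 7.2, A = 5.04 in², y = 4.4 in, Ī = 21.773 in⁴.
Top plate: 2.8 × 0.8, A = 2.24 in², y = 8.4 in, Ī = 0.11947 in⁴.
Hole (subtracted): ⌀0.5, A = 0.19635 in², y = 0.4 in, Ī = 0.003068 in⁴.
Centroid: ȳ = ΣA·y / ΣA = 2.8721 in.
Transfer each piece to the horizontal centroidal axis using Ī + A·d² with d = y − 2.8721:
  bottom plate: d = -2.4721 in → contributes +51.291 in⁴
  web plate: d = 1.5279 in → contributes +33.538 in⁴
  top plate: d = 5.5279 in → contributes +68.568 in⁴
  hole: d = -2.4721 in → contributes −1.2031 in⁴
Total I = 152.19 in⁴.

I_xx ≈ 152 in⁴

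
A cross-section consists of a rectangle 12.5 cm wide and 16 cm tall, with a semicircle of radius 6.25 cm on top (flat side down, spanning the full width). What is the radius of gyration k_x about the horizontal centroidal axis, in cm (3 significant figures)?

k_x ≈ 6.11 cm

Split into non-overlapping primitives; take the origin at the lower-left of the bounding box.
Rectangular body: 12.5 × 16, A = 200 cm², y = 8 cm, Ī = 4266.7 cm⁴.
Semicircular cap: semicircle r = 6.25, A = 61.359 cm², y = 18.653 cm, Ī = 167.48 cm⁴.
Centroid: ȳ = ΣA·y / ΣA = 10.501 cm.
Transfer each piece to the horizontal centroidal axis using Ī + A·d² with d = y − 10.501:
  rectangular body: d = -2.5009 cm → contributes +5517.6 cm⁴
  semicircular cap: d = 8.1517 cm → contributes +4244.8 cm⁴
Total I = 9762.4 cm⁴.
Radius of gyration: k = √(I/A) = √(9762.4 / 261.36) = 6.1116 cm.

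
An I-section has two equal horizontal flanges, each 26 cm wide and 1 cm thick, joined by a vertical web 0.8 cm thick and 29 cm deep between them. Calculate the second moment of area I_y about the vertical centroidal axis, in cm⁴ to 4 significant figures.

I_y ≈ 2931 cm⁴

Treat the section as a set of non-overlapping primitives; coordinates are from the bounding-box lower-left.
Bottom flange: 26 × 1, A = 26 cm², x = 13 cm, Ī = 1464.67 cm⁴.
Web: 0.8 × 29, A = 23.2 cm², x = 13 cm, Ī = 1.23733 cm⁴.
Top flange: 26 × 1, A = 26 cm², x = 13 cm, Ī = 1464.67 cm⁴.
By symmetry the centroid is at mid-width, x̄ = 13 cm.
All pieces are centred on the vertical centroidal axis, so I = ΣĪ = 2930.57 cm⁴.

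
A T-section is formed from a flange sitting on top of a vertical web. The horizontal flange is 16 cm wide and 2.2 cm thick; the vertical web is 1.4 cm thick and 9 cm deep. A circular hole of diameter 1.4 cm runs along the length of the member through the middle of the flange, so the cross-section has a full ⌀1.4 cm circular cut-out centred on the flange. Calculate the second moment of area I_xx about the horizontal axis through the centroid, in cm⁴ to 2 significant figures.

I_xx ≈ 390 cm⁴

Treat the section as a set of non-overlapping primitives; coordinates are from the bounding-box lower-left.
Flange: 16 × 2.2, A = 35.2 cm², y = 10.1 cm, Ī = 14.2 cm⁴.
Web: 1.4 × 9, A = 12.6 cm², y = 4.5 cm, Ī = 85.05 cm⁴.
Hole (subtracted): ⌀1.4, A = 1.539 cm², y = 10.1 cm, Ī = 0.1886 cm⁴.
Centroid: ȳ = ΣA·y / ΣA = 8.575 cm.
Transfer each piece to the horizontal axis through the centroid using Ī + A·d² with d = y − 8.575:
  flange: d = 1.525 cm → contributes +96.09 cm⁴
  web: d = -4.075 cm → contributes +294.3 cm⁴
  hole: d = 1.525 cm → contributes −3.77 cm⁴
Total I = 386.6 cm⁴.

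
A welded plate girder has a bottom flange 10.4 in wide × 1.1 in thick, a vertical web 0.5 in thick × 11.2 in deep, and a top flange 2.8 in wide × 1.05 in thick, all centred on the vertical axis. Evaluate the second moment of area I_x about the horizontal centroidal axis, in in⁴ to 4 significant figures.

Break the section into simple shapes (no overlaps), measuring from the bottom-left corner of the bounding box.
Bottom plate: 10.4 × 1.1, A = 11.44 in², y = 0.55 in, Ī = 1.15353 in⁴.
Web plate: 0.5 × 11.2, A = 5.6 in², y = 6.7 in, Ī = 58.5387 in⁴.
Top plate: 2.8 × 1.05, A = 2.94 in², y = 12.825 in, Ī = 0.270113 in⁴.
Centroid: ȳ = ΣA·y / ΣA = 4.07995 in.
Transfer each piece to the horizontal centroidal axis using Ī + A·d² with d = y − 4.07995:
  bottom plate: d = -3.52995 in → contributes +143.703 in⁴
  web plate: d = 2.62005 in → contributes +96.9806 in⁴
  top plate: d = 8.74505 in → contributes +225.109 in⁴
Total I = 465.792 in⁴.

I_x ≈ 465.8 in⁴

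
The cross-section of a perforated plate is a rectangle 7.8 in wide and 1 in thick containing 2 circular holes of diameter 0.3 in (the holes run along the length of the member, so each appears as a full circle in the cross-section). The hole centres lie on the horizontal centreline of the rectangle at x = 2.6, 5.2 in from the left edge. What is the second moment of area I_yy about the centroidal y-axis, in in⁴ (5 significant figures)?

I_yy ≈ 39.306 in⁴

Split into non-overlapping primitives; take the origin at the lower-left of the bounding box.
Plate: 7.8 × 1, A = 7.8 in², x = 3.9 in, Ī = 39.546 in⁴.
Hole 1 (subtracted): ⌀0.3, A = 0.07068583 in², x = 2.6 in, Ī = 0.0003976078 in⁴.
Hole 2 (subtracted): ⌀0.3, A = 0.07068583 in², x = 5.2 in, Ī = 0.0003976078 in⁴.
By symmetry the centroid is at mid-width, x̄ = 3.9 in.
Transfer each piece to the centroidal y-axis using Ī + A·d² with d = x − 3.9:
  plate: d = 0 in → contributes +39.546 in⁴
  hole 1: d = -1.3 in → contributes −0.1198567 in⁴
  hole 2: d = 1.3 in → contributes −0.1198567 in⁴
Total I = 39.30629 in⁴.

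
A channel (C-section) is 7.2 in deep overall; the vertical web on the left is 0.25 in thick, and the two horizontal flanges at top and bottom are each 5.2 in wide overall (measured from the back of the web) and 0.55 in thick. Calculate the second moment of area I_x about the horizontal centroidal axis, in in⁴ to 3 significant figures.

I_x ≈ 68.1 in⁴

Split into non-overlapping primitives; take the origin at the lower-left of the bounding box.
Web: 0.25 × 7.2, A = 1.8 in², y = 3.6 in, Ī = 7.776 in⁴.
Top flange (beyond web): 4.95 × 0.55, A = 2.7225 in², y = 6.925 in, Ī = 0.06863 in⁴.
Bottom flange (beyond web): 4.95 × 0.55, A = 2.7225 in², y = 0.275 in, Ī = 0.06863 in⁴.
By symmetry the centroid is at mid-height, ȳ = 3.6 in.
Transfer each piece to the horizontal centroidal axis using Ī + A·d² with d = y − 3.6:
  web: d = 0 in → contributes +7.776 in⁴
  top flange (beyond web): d = 3.325 in → contributes +30.168 in⁴
  bottom flange (beyond web): d = -3.325 in → contributes +30.168 in⁴
Total I = 68.111 in⁴.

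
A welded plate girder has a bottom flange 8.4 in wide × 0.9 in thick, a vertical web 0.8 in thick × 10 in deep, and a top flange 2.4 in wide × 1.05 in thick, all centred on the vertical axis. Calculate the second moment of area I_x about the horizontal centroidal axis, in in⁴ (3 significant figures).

I_x ≈ 328 in⁴

Decompose the section into non-overlapping parts with the origin at the bottom-left of its bounding rectangle.
Bottom plate: 8.4 × 0.9, A = 7.56 in², y = 0.45 in, Ī = 0.5103 in⁴.
Web plate: 0.8 × 10, A = 8 in², y = 5.9 in, Ī = 66.667 in⁴.
Top plate: 2.4 × 1.05, A = 2.52 in², y = 11.425 in, Ī = 0.23153 in⁴.
Centroid: ȳ = ΣA·y / ΣA = 4.3912 in.
Transfer each piece to the horizontal centroidal axis using Ī + A·d² with d = y − 4.3912:
  bottom plate: d = -3.9412 in → contributes +117.94 in⁴
  web plate: d = 1.5088 in → contributes +84.878 in⁴
  top plate: d = 7.0338 in → contributes +124.91 in⁴
Total I = 327.73 in⁴.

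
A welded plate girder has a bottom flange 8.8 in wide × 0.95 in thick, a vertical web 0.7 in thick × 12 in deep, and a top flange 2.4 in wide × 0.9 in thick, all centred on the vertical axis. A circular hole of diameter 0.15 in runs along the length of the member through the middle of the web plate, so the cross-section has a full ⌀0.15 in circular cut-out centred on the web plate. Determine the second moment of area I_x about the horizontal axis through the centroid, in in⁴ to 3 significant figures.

Split into non-overlapping primitives; take the origin at the lower-left of the bounding box.
Bottom plate: 8.8 × 0.95, A = 8.36 in², y = 0.475 in, Ī = 0.62874 in⁴.
Web plate: 0.7 × 12, A = 8.4 in², y = 6.95 in, Ī = 100.8 in⁴.
Top plate: 2.4 × 0.9, A = 2.16 in², y = 13.4 in, Ī = 0.1458 in⁴.
Hole (subtracted): ⌀0.15, A = 0.017671 in², y = 6.95 in, Ī = 0.00002485 in⁴.
Centroid: ȳ = ΣA·y / ΣA = 4.8233 in.
Transfer each piece to the horizontal axis through the centroid using Ī + A·d² with d = y − 4.8233:
  bottom plate: d = -4.3483 in → contributes +158.7 in⁴
  web plate: d = 2.1267 in → contributes +138.79 in⁴
  top plate: d = 8.5767 in → contributes +159.03 in⁴
  hole: d = 2.1267 in → contributes −0.079948 in⁴
Total I = 456.44 in⁴.

I_x ≈ 456 in⁴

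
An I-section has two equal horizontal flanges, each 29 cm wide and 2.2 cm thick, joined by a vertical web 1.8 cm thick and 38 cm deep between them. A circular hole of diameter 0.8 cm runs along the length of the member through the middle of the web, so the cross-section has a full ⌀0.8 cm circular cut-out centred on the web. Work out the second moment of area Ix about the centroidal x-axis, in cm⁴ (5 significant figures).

Ix ≈ 5.9834 × 10⁴ cm⁴

Treat the section as a set of non-overlapping primitives; coordinates are from the bounding-box lower-left.
Bottom flange: 29 × 2.2, A = 63.8 cm², y = 1.1 cm, Ī = 25.73267 cm⁴.
Web: 1.8 × 38, A = 68.4 cm², y = 21.2 cm, Ī = 8230.8 cm⁴.
Top flange: 29 × 2.2, A = 63.8 cm², y = 41.3 cm, Ī = 25.73267 cm⁴.
Hole (subtracted): ⌀0.8, A = 0.5026548 cm², y = 21.2 cm, Ī = 0.02010619 cm⁴.
By symmetry the centroid is at mid-height, ȳ = 21.2 cm.
Transfer each piece to the centroidal x-axis using Ī + A·d² with d = y − 21.2:
  bottom flange: d = -20.1 cm → contributes +25801.57 cm⁴
  web: d = 0 cm → contributes +8230.8 cm⁴
  top flange: d = 20.1 cm → contributes +25801.57 cm⁴
  hole: d = 0 cm → contributes −0.02010619 cm⁴
Total I = 59833.92 cm⁴.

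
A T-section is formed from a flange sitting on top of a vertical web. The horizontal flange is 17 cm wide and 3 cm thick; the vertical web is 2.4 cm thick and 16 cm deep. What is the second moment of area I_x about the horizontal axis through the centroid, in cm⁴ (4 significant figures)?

I_x ≈ 2834 cm⁴

Split into non-overlapping primitives; take the origin at the lower-left of the bounding box.
Flange: 17 × 3, A = 51 cm², y = 17.5 cm, Ī = 38.25 cm⁴.
Web: 2.4 × 16, A = 38.4 cm², y = 8 cm, Ī = 819.2 cm⁴.
Centroid: ȳ = ΣA·y / ΣA = 13.4195 cm.
Transfer each piece to the horizontal axis through the centroid using Ī + A·d² with d = y − 13.4195:
  flange: d = 4.08054 cm → contributes +887.44 cm⁴
  web: d = -5.41946 cm → contributes +1947.03 cm⁴
Total I = 2834.47 cm⁴.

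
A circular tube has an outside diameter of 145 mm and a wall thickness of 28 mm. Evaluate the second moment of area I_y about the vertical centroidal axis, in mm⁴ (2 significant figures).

Decompose the section into non-overlapping parts with the origin at the bottom-left of its bounding rectangle.
Outer circle: ⌀145, A = 16 513 mm², x = 72.5 mm, Ī = 21 699 109 mm⁴.
Bore (subtracted): ⌀89, A = 6 221 mm², x = 72.5 mm, Ī = 3 079 853 mm⁴.
By symmetry the centroid is at mid-width, x̄ = 72.5 mm.
All pieces are centred on the vertical centroidal axis, so I = ΣĪ (holes subtracted) = 18 619 257 mm⁴.

I_y ≈ 1.9 × 10⁷ mm⁴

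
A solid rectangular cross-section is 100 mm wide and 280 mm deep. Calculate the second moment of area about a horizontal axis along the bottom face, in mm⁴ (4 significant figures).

The section: 100 × 280, A = 28 000 mm², y = 140 mm, Ī = 182 933 333 mm⁴.
Transfer it to the base of the section using Ī + A·d² with d = y − 0:
  the section: d = 140 mm → contributes +731 733 333 mm⁴
Total I = 731 733 333 mm⁴.

I_base ≈ 7.317 × 10⁸ mm⁴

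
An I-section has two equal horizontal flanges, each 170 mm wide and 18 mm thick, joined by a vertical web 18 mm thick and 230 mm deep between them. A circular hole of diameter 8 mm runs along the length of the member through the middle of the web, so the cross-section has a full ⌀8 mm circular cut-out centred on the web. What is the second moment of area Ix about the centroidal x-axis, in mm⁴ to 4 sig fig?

Ix ≈ 1.125 × 10⁸ mm⁴

Split into non-overlapping primitives; take the origin at the lower-left of the bounding box.
Bottom flange: 170 × 18, A = 3 060 mm², y = 9 mm, Ī = 82 620 mm⁴.
Web: 18 × 230, A = 4 140 mm², y = 133 mm, Ī = 18 250 500 mm⁴.
Top flange: 170 × 18, A = 3 060 mm², y = 257 mm, Ī = 82 620 mm⁴.
Hole (subtracted): ⌀8, A = 50.2655 mm², y = 133 mm, Ī = 201.062 mm⁴.
By symmetry the centroid is at mid-height, ȳ = 133 mm.
Transfer each piece to the centroidal x-axis using Ī + A·d² with d = y − 133:
  bottom flange: d = -124 mm → contributes +47 133 180 mm⁴
  web: d = 0 mm → contributes +18 250 500 mm⁴
  top flange: d = 124 mm → contributes +47 133 180 mm⁴
  hole: d = 0 mm → contributes −201.062 mm⁴
Total I = 112 516 659 mm⁴.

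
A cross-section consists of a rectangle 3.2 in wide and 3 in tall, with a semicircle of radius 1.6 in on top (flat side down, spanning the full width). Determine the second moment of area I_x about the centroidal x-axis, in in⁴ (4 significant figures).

Split into non-overlapping primitives; take the origin at the lower-left of the bounding box.
Rectangular body: 3.2 × 3, A = 9.6 in², y = 1.5 in, Ī = 7.2 in⁴.
Semicircular cap: semicircle r = 1.6, A = 4.02124 in², y = 3.67906 in, Ī = 0.719303 in⁴.
Centroid: ȳ = ΣA·y / ΣA = 2.1433 in.
Transfer each piece to the centroidal x-axis using Ī + A·d² with d = y − 2.1433:
  rectangular body: d = -0.643299 in → contributes +11.1728 in⁴
  semicircular cap: d = 1.53576 in → contributes +10.2037 in⁴
Total I = 21.3765 in⁴.

I_x ≈ 21.38 in⁴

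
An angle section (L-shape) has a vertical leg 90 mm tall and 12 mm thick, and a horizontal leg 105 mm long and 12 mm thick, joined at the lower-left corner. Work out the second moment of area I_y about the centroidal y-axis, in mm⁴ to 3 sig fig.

I_y ≈ 2.33 × 10⁶ mm⁴

Break the section into simple shapes (no overlaps), measuring from the bottom-left corner of the bounding box.
Vertical leg: 12 × 90, A = 1 080 mm², x = 6 mm, Ī = 12 960 mm⁴.
Horizontal leg (remainder): 93 × 12, A = 1 116 mm², x = 58.5 mm, Ī = 804 357 mm⁴.
Centroid: x̄ = ΣA·x / ΣA = 32.68 mm.
Transfer each piece to the centroidal y-axis using Ī + A·d² with d = x − 32.68:
  vertical leg: d = -26.68 mm → contributes +781 747 mm⁴
  horizontal leg (remainder): d = 25.82 mm → contributes +1 548 345 mm⁴
Total I = 2 330 092 mm⁴.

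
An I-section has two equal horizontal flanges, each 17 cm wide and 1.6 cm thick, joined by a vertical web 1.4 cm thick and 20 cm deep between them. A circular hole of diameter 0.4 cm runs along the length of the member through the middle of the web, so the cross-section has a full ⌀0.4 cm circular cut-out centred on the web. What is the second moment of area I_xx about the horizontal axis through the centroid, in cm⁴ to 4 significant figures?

Break the section into simple shapes (no overlaps), measuring from the bottom-left corner of the bounding box.
Bottom flange: 17 × 1.6, A = 27.2 cm², y = 0.8 cm, Ī = 5.80267 cm⁴.
Web: 1.4 × 20, A = 28 cm², y = 11.6 cm, Ī = 933.333 cm⁴.
Top flange: 17 × 1.6, A = 27.2 cm², y = 22.4 cm, Ī = 5.80267 cm⁴.
Hole (subtracted): ⌀0.4, A = 0.125664 cm², y = 11.6 cm, Ī = 0.00125664 cm⁴.
By symmetry the centroid is at mid-height, ȳ = 11.6 cm.
Transfer each piece to the horizontal axis through the centroid using Ī + A·d² with d = y − 11.6:
  bottom flange: d = -10.8 cm → contributes +3178.41 cm⁴
  web: d = 0 cm → contributes +933.333 cm⁴
  top flange: d = 10.8 cm → contributes +3178.41 cm⁴
  hole: d = 0 cm → contributes −0.00125664 cm⁴
Total I = 7290.15 cm⁴.

I_xx ≈ 7290 cm⁴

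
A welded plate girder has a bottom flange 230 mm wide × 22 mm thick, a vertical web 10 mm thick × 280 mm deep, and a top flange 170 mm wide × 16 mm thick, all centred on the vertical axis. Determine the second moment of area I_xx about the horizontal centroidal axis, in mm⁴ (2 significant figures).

Break the section into simple shapes (no overlaps), measuring from the bottom-left corner of the bounding box.
Bottom plate: 230 × 22, A = 5 060 mm², y = 11 mm, Ī = 204 087 mm⁴.
Web plate: 10 × 280, A = 2 800 mm², y = 162 mm, Ī = 18 293 333 mm⁴.
Top plate: 170 × 16, A = 2 720 mm², y = 310 mm, Ī = 58 027 mm⁴.
Centroid: ȳ = ΣA·y / ΣA = 127.8 mm.
Transfer each piece to the horizontal centroidal axis using Ī + A·d² with d = y − 127.8:
  bottom plate: d = -116.8 mm → contributes +69 271 365 mm⁴
  web plate: d = 34.17 mm → contributes +21 562 246 mm⁴
  top plate: d = 182.2 mm → contributes +90 321 957 mm⁴
Total I = 181 155 567 mm⁴.

I_xx ≈ 1.8 × 10⁸ mm⁴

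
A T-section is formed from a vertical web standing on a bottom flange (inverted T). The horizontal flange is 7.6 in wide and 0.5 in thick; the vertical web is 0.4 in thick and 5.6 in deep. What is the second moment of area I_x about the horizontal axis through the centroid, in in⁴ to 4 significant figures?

I_x ≈ 19.04 in⁴

Treat the section as a set of non-overlapping primitives; coordinates are from the bounding-box lower-left.
Flange: 7.6 × 0.5, A = 3.8 in², y = 0.25 in, Ī = 0.0791667 in⁴.
Web: 0.4 × 5.6, A = 2.24 in², y = 3.3 in, Ī = 5.85387 in⁴.
Centroid: ȳ = ΣA·y / ΣA = 1.38113 in.
Transfer each piece to the horizontal axis through the centroid using Ī + A·d² with d = y − 1.38113:
  flange: d = -1.13113 in → contributes +4.94106 in⁴
  web: d = 1.91887 in → contributes +14.1017 in⁴
Total I = 19.0428 in⁴.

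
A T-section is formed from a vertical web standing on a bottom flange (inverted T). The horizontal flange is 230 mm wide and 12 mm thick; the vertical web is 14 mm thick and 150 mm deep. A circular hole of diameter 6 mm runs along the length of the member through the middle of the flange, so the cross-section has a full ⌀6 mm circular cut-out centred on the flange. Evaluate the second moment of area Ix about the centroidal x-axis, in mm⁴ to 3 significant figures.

Ix ≈ 1.18 × 10⁷ mm⁴

Split into non-overlapping primitives; take the origin at the lower-left of the bounding box.
Flange: 230 × 12, A = 2 760 mm², y = 6 mm, Ī = 33 120 mm⁴.
Web: 14 × 150, A = 2 100 mm², y = 87 mm, Ī = 3 937 500 mm⁴.
Hole (subtracted): ⌀6, A = 28.274 mm², y = 6 mm, Ī = 63.617 mm⁴.
Centroid: ȳ = ΣA·y / ΣA = 41.205 mm.
Transfer each piece to the centroidal x-axis using Ī + A·d² with d = y − 41.205:
  flange: d = -35.205 mm → contributes +3 453 806 mm⁴
  web: d = 45.795 mm → contributes +8 341 618 mm⁴
  hole: d = -35.205 mm → contributes −35 106 mm⁴
Total I = 11 760 318 mm⁴.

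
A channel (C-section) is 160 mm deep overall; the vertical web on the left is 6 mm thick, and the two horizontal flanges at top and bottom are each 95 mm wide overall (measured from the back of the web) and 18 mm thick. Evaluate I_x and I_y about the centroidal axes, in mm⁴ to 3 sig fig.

Decompose the section into non-overlapping parts with the origin at the bottom-left of its bounding rectangle.
Web: 6 × 160, A = 960 mm², y = 80 mm, Ī = 2 048 000 mm⁴.
Top flange (beyond web): 89 × 18, A = 1 602 mm², y = 151 mm, Ī = 43 254 mm⁴.
Bottom flange (beyond web): 89 × 18, A = 1 602 mm², y = 9 mm, Ī = 43 254 mm⁴.
By symmetry the centroid is at mid-height, ȳ = 80 mm.
Transfer each piece to the centroidal x-axis using Ī + A·d² with d = y − 80:
  web: d = 0 mm → contributes +2 048 000 mm⁴
  top flange (beyond web): d = 71 mm → contributes +8 118 936 mm⁴
  bottom flange (beyond web): d = -71 mm → contributes +8 118 936 mm⁴
Total I = 18 285 872 mm⁴.
For the y-axis: x̄ = 39.549 mm.
Repeating about the centroidal y-axis gives I_y = 3 784 421 mm⁴.

I_x ≈ 1.83 × 10⁷ mm⁴, I_y ≈ 3.78 × 10⁶ mm⁴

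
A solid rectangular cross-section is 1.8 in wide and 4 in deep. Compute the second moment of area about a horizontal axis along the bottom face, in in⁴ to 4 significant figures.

I_base ≈ 38.40 in⁴

The section: 1.8 × 4, A = 7.2 in², y = 2 in, Ī = 9.6 in⁴.
Transfer it to the bottom edge using Ī + A·d² with d = y − 0:
  the section: d = 2 in → contributes +38.4 in⁴
Total I = 38.4 in⁴.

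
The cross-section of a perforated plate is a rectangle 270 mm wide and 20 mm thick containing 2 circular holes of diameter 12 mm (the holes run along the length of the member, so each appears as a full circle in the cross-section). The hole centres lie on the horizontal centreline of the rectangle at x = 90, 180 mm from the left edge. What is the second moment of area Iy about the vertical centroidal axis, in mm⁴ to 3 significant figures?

Break the section into simple shapes (no overlaps), measuring from the bottom-left corner of the bounding box.
Plate: 270 × 20, A = 5 400 mm², x = 135 mm, Ī = 32 805 000 mm⁴.
Hole 1 (subtracted): ⌀12, A = 113.1 mm², x = 90 mm, Ī = 1017.9 mm⁴.
Hole 2 (subtracted): ⌀12, A = 113.1 mm², x = 180 mm, Ī = 1017.9 mm⁴.
By symmetry the centroid is at mid-width, x̄ = 135 mm.
Transfer each piece to the vertical centroidal axis using Ī + A·d² with d = x − 135:
  plate: d = 0 mm → contributes +32 805 000 mm⁴
  hole 1: d = -45 mm → contributes −230 040 mm⁴
  hole 2: d = 45 mm → contributes −230 040 mm⁴
Total I = 32 344 920 mm⁴.

Iy ≈ 3.23 × 10⁷ mm⁴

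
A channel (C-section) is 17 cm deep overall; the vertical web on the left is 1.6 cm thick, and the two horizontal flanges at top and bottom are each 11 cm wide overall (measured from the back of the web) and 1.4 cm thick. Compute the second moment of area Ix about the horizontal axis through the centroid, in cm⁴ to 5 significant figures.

Ix ≈ 2260.7 cm⁴

Split into non-overlapping primitives; take the origin at the lower-left of the bounding box.
Web: 1.6 × 17, A = 27.2 cm², y = 8.5 cm, Ī = 655.0667 cm⁴.
Top flange (beyond web): 9.4 × 1.4, A = 13.16 cm², y = 16.3 cm, Ī = 2.149467 cm⁴.
Bottom flange (beyond web): 9.4 × 1.4, A = 13.16 cm², y = 0.7 cm, Ī = 2.149467 cm⁴.
By symmetry the centroid is at mid-height, ȳ = 8.5 cm.
Transfer each piece to the horizontal axis through the centroid using Ī + A·d² with d = y − 8.5:
  web: d = 0 cm → contributes +655.0667 cm⁴
  top flange (beyond web): d = 7.8 cm → contributes +802.8039 cm⁴
  bottom flange (beyond web): d = -7.8 cm → contributes +802.8039 cm⁴
Total I = 2260.674 cm⁴.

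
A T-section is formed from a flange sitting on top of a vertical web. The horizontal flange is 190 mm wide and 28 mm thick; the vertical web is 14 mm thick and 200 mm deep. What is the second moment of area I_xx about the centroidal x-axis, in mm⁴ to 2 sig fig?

I_xx ≈ 3.4 × 10⁷ mm⁴

Treat the section as a set of non-overlapping primitives; coordinates are from the bounding-box lower-left.
Flange: 190 × 28, A = 5 320 mm², y = 214 mm, Ī = 347 573 mm⁴.
Web: 14 × 200, A = 2 800 mm², y = 100 mm, Ī = 9 333 333 mm⁴.
Centroid: ȳ = ΣA·y / ΣA = 174.7 mm.
Transfer each piece to the centroidal x-axis using Ī + A·d² with d = y − 174.7:
  flange: d = 39.31 mm → contributes +8 568 586 mm⁴
  web: d = -74.69 mm → contributes +24 953 258 mm⁴
Total I = 33 521 845 mm⁴.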